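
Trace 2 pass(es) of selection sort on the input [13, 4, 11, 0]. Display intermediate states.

Pass 1: Select minimum 0 at index 3, swap -> [0, 4, 11, 13]
Pass 2: Select minimum 4 at index 1, swap -> [0, 4, 11, 13]


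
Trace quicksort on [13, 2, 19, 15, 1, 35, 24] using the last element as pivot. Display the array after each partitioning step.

Partition 1: pivot=24 at index 5 -> [13, 2, 19, 15, 1, 24, 35]
Partition 2: pivot=1 at index 0 -> [1, 2, 19, 15, 13, 24, 35]
Partition 3: pivot=13 at index 2 -> [1, 2, 13, 15, 19, 24, 35]
Partition 4: pivot=19 at index 4 -> [1, 2, 13, 15, 19, 24, 35]


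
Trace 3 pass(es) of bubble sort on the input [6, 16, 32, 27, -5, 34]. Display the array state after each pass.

After pass 1: [6, 16, 27, -5, 32, 34] (2 swaps)
After pass 2: [6, 16, -5, 27, 32, 34] (1 swaps)
After pass 3: [6, -5, 16, 27, 32, 34] (1 swaps)
Total swaps: 4


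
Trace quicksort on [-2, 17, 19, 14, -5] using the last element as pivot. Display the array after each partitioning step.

Partition 1: pivot=-5 at index 0 -> [-5, 17, 19, 14, -2]
Partition 2: pivot=-2 at index 1 -> [-5, -2, 19, 14, 17]
Partition 3: pivot=17 at index 3 -> [-5, -2, 14, 17, 19]


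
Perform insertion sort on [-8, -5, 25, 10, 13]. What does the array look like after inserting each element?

First element -8 is already 'sorted'
Insert -5: shifted 0 elements -> [-8, -5, 25, 10, 13]
Insert 25: shifted 0 elements -> [-8, -5, 25, 10, 13]
Insert 10: shifted 1 elements -> [-8, -5, 10, 25, 13]
Insert 13: shifted 1 elements -> [-8, -5, 10, 13, 25]


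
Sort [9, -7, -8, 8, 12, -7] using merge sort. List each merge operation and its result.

Divide and conquer:
  Merge [-7] + [-8] -> [-8, -7]
  Merge [9] + [-8, -7] -> [-8, -7, 9]
  Merge [12] + [-7] -> [-7, 12]
  Merge [8] + [-7, 12] -> [-7, 8, 12]
  Merge [-8, -7, 9] + [-7, 8, 12] -> [-8, -7, -7, 8, 9, 12]


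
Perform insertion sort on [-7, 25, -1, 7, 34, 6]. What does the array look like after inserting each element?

First element -7 is already 'sorted'
Insert 25: shifted 0 elements -> [-7, 25, -1, 7, 34, 6]
Insert -1: shifted 1 elements -> [-7, -1, 25, 7, 34, 6]
Insert 7: shifted 1 elements -> [-7, -1, 7, 25, 34, 6]
Insert 34: shifted 0 elements -> [-7, -1, 7, 25, 34, 6]
Insert 6: shifted 3 elements -> [-7, -1, 6, 7, 25, 34]


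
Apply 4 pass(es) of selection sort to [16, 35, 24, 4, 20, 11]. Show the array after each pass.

Pass 1: Select minimum 4 at index 3, swap -> [4, 35, 24, 16, 20, 11]
Pass 2: Select minimum 11 at index 5, swap -> [4, 11, 24, 16, 20, 35]
Pass 3: Select minimum 16 at index 3, swap -> [4, 11, 16, 24, 20, 35]
Pass 4: Select minimum 20 at index 4, swap -> [4, 11, 16, 20, 24, 35]


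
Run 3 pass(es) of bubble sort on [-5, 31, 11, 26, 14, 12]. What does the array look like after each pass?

After pass 1: [-5, 11, 26, 14, 12, 31] (4 swaps)
After pass 2: [-5, 11, 14, 12, 26, 31] (2 swaps)
After pass 3: [-5, 11, 12, 14, 26, 31] (1 swaps)
Total swaps: 7


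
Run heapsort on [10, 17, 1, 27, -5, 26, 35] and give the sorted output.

Build heap: [35, 27, 26, 17, -5, 10, 1]
Extract 35: [27, 17, 26, 1, -5, 10, 35]
Extract 27: [26, 17, 10, 1, -5, 27, 35]
Extract 26: [17, 1, 10, -5, 26, 27, 35]
Extract 17: [10, 1, -5, 17, 26, 27, 35]
Extract 10: [1, -5, 10, 17, 26, 27, 35]
Extract 1: [-5, 1, 10, 17, 26, 27, 35]


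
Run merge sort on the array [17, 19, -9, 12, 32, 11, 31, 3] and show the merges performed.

Divide and conquer:
  Merge [17] + [19] -> [17, 19]
  Merge [-9] + [12] -> [-9, 12]
  Merge [17, 19] + [-9, 12] -> [-9, 12, 17, 19]
  Merge [32] + [11] -> [11, 32]
  Merge [31] + [3] -> [3, 31]
  Merge [11, 32] + [3, 31] -> [3, 11, 31, 32]
  Merge [-9, 12, 17, 19] + [3, 11, 31, 32] -> [-9, 3, 11, 12, 17, 19, 31, 32]


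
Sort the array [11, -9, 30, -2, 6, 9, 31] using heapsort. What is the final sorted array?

Build heap: [31, 6, 30, -2, -9, 9, 11]
Extract 31: [30, 6, 11, -2, -9, 9, 31]
Extract 30: [11, 6, 9, -2, -9, 30, 31]
Extract 11: [9, 6, -9, -2, 11, 30, 31]
Extract 9: [6, -2, -9, 9, 11, 30, 31]
Extract 6: [-2, -9, 6, 9, 11, 30, 31]
Extract -2: [-9, -2, 6, 9, 11, 30, 31]


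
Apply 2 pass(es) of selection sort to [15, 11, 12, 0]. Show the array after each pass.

Pass 1: Select minimum 0 at index 3, swap -> [0, 11, 12, 15]
Pass 2: Select minimum 11 at index 1, swap -> [0, 11, 12, 15]


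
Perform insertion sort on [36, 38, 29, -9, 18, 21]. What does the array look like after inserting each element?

First element 36 is already 'sorted'
Insert 38: shifted 0 elements -> [36, 38, 29, -9, 18, 21]
Insert 29: shifted 2 elements -> [29, 36, 38, -9, 18, 21]
Insert -9: shifted 3 elements -> [-9, 29, 36, 38, 18, 21]
Insert 18: shifted 3 elements -> [-9, 18, 29, 36, 38, 21]
Insert 21: shifted 3 elements -> [-9, 18, 21, 29, 36, 38]


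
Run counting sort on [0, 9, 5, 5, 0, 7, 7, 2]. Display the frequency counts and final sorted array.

Count array: [2, 0, 1, 0, 0, 2, 0, 2, 0, 1]
(count[i] = number of elements equal to i)
Cumulative count: [2, 2, 3, 3, 3, 5, 5, 7, 7, 8]
Sorted: [0, 0, 2, 5, 5, 7, 7, 9]


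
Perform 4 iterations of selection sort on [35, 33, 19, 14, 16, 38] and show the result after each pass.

Pass 1: Select minimum 14 at index 3, swap -> [14, 33, 19, 35, 16, 38]
Pass 2: Select minimum 16 at index 4, swap -> [14, 16, 19, 35, 33, 38]
Pass 3: Select minimum 19 at index 2, swap -> [14, 16, 19, 35, 33, 38]
Pass 4: Select minimum 33 at index 4, swap -> [14, 16, 19, 33, 35, 38]


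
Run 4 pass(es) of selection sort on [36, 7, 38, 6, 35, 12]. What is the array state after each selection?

Pass 1: Select minimum 6 at index 3, swap -> [6, 7, 38, 36, 35, 12]
Pass 2: Select minimum 7 at index 1, swap -> [6, 7, 38, 36, 35, 12]
Pass 3: Select minimum 12 at index 5, swap -> [6, 7, 12, 36, 35, 38]
Pass 4: Select minimum 35 at index 4, swap -> [6, 7, 12, 35, 36, 38]


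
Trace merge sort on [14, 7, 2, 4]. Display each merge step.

Divide and conquer:
  Merge [14] + [7] -> [7, 14]
  Merge [2] + [4] -> [2, 4]
  Merge [7, 14] + [2, 4] -> [2, 4, 7, 14]


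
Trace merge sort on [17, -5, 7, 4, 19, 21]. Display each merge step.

Divide and conquer:
  Merge [-5] + [7] -> [-5, 7]
  Merge [17] + [-5, 7] -> [-5, 7, 17]
  Merge [19] + [21] -> [19, 21]
  Merge [4] + [19, 21] -> [4, 19, 21]
  Merge [-5, 7, 17] + [4, 19, 21] -> [-5, 4, 7, 17, 19, 21]


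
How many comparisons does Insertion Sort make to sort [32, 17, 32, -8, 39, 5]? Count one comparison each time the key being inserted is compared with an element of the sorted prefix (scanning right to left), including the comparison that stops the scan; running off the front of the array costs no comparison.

Insert 17: 32 > 17 (shift), reached front = 1 comparison(s) -> [17, 32, 32, -8, 39, 5]
Insert 32: 32 <= 32 (stop) = 1 comparison(s) -> [17, 32, 32, -8, 39, 5]
Insert -8: 32 > -8 (shift), 32 > -8 (shift), 17 > -8 (shift), reached front = 3 comparison(s) -> [-8, 17, 32, 32, 39, 5]
Insert 39: 32 <= 39 (stop) = 1 comparison(s) -> [-8, 17, 32, 32, 39, 5]
Insert 5: 39 > 5 (shift), 32 > 5 (shift), 32 > 5 (shift), 17 > 5 (shift), -8 <= 5 (stop) = 5 comparison(s) -> [-8, 5, 17, 32, 32, 39]
Total comparisons: 1 + 1 + 3 + 1 + 5 = 11


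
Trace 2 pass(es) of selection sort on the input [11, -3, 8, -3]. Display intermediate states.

Pass 1: Select minimum -3 at index 1, swap -> [-3, 11, 8, -3]
Pass 2: Select minimum -3 at index 3, swap -> [-3, -3, 8, 11]


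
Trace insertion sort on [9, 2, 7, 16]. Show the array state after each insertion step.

First element 9 is already 'sorted'
Insert 2: shifted 1 elements -> [2, 9, 7, 16]
Insert 7: shifted 1 elements -> [2, 7, 9, 16]
Insert 16: shifted 0 elements -> [2, 7, 9, 16]


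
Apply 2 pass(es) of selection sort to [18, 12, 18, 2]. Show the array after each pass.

Pass 1: Select minimum 2 at index 3, swap -> [2, 12, 18, 18]
Pass 2: Select minimum 12 at index 1, swap -> [2, 12, 18, 18]


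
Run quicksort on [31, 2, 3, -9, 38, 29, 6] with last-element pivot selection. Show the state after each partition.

Partition 1: pivot=6 at index 3 -> [2, 3, -9, 6, 38, 29, 31]
Partition 2: pivot=-9 at index 0 -> [-9, 3, 2, 6, 38, 29, 31]
Partition 3: pivot=2 at index 1 -> [-9, 2, 3, 6, 38, 29, 31]
Partition 4: pivot=31 at index 5 -> [-9, 2, 3, 6, 29, 31, 38]


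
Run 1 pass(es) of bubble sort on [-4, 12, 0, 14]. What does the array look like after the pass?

After pass 1: [-4, 0, 12, 14] (1 swaps)
Total swaps: 1


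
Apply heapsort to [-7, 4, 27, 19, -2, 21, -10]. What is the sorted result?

Build heap: [27, 19, 21, 4, -2, -7, -10]
Extract 27: [21, 19, -7, 4, -2, -10, 27]
Extract 21: [19, 4, -7, -10, -2, 21, 27]
Extract 19: [4, -2, -7, -10, 19, 21, 27]
Extract 4: [-2, -10, -7, 4, 19, 21, 27]
Extract -2: [-7, -10, -2, 4, 19, 21, 27]
Extract -7: [-10, -7, -2, 4, 19, 21, 27]


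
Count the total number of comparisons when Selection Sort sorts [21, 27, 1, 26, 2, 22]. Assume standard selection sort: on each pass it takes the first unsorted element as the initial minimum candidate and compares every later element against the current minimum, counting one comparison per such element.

Pass 1: scan indices 1..5 for the minimum = 5 comparison(s); min is 1, place at index 0 -> [1, 27, 21, 26, 2, 22]
Pass 2: scan indices 2..5 for the minimum = 4 comparison(s); min is 2, place at index 1 -> [1, 2, 21, 26, 27, 22]
Pass 3: scan indices 3..5 for the minimum = 3 comparison(s); min is 21, place at index 2 -> [1, 2, 21, 26, 27, 22]
Pass 4: scan indices 4..5 for the minimum = 2 comparison(s); min is 22, place at index 3 -> [1, 2, 21, 22, 27, 26]
Pass 5: scan indices 5..5 for the minimum = 1 comparison(s); min is 26, place at index 4 -> [1, 2, 21, 22, 26, 27]
Selection sort always scans the whole unsorted suffix, so the count is (n-1) + (n-2) + ... + 1 = n(n-1)/2 = 6*5/2 = 15 regardless of the input order.
Total comparisons: 5 + 4 + 3 + 2 + 1 = 15


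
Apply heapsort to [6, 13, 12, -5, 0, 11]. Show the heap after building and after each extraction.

Build heap: [13, 6, 12, -5, 0, 11]
Extract 13: [12, 6, 11, -5, 0, 13]
Extract 12: [11, 6, 0, -5, 12, 13]
Extract 11: [6, -5, 0, 11, 12, 13]
Extract 6: [0, -5, 6, 11, 12, 13]
Extract 0: [-5, 0, 6, 11, 12, 13]


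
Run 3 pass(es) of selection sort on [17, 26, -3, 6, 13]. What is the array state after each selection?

Pass 1: Select minimum -3 at index 2, swap -> [-3, 26, 17, 6, 13]
Pass 2: Select minimum 6 at index 3, swap -> [-3, 6, 17, 26, 13]
Pass 3: Select minimum 13 at index 4, swap -> [-3, 6, 13, 26, 17]


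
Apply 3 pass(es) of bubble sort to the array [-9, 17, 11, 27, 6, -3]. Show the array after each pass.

After pass 1: [-9, 11, 17, 6, -3, 27] (3 swaps)
After pass 2: [-9, 11, 6, -3, 17, 27] (2 swaps)
After pass 3: [-9, 6, -3, 11, 17, 27] (2 swaps)
Total swaps: 7


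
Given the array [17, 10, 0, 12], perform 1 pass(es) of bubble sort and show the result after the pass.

After pass 1: [10, 0, 12, 17] (3 swaps)
Total swaps: 3


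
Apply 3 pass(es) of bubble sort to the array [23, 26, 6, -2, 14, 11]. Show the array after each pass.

After pass 1: [23, 6, -2, 14, 11, 26] (4 swaps)
After pass 2: [6, -2, 14, 11, 23, 26] (4 swaps)
After pass 3: [-2, 6, 11, 14, 23, 26] (2 swaps)
Total swaps: 10


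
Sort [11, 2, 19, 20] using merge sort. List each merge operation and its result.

Divide and conquer:
  Merge [11] + [2] -> [2, 11]
  Merge [19] + [20] -> [19, 20]
  Merge [2, 11] + [19, 20] -> [2, 11, 19, 20]


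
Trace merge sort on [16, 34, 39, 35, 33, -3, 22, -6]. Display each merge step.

Divide and conquer:
  Merge [16] + [34] -> [16, 34]
  Merge [39] + [35] -> [35, 39]
  Merge [16, 34] + [35, 39] -> [16, 34, 35, 39]
  Merge [33] + [-3] -> [-3, 33]
  Merge [22] + [-6] -> [-6, 22]
  Merge [-3, 33] + [-6, 22] -> [-6, -3, 22, 33]
  Merge [16, 34, 35, 39] + [-6, -3, 22, 33] -> [-6, -3, 16, 22, 33, 34, 35, 39]


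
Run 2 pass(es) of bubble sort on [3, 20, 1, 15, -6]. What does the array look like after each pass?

After pass 1: [3, 1, 15, -6, 20] (3 swaps)
After pass 2: [1, 3, -6, 15, 20] (2 swaps)
Total swaps: 5


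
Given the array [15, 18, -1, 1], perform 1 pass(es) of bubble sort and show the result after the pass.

After pass 1: [15, -1, 1, 18] (2 swaps)
Total swaps: 2


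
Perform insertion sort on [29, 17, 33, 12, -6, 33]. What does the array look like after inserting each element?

First element 29 is already 'sorted'
Insert 17: shifted 1 elements -> [17, 29, 33, 12, -6, 33]
Insert 33: shifted 0 elements -> [17, 29, 33, 12, -6, 33]
Insert 12: shifted 3 elements -> [12, 17, 29, 33, -6, 33]
Insert -6: shifted 4 elements -> [-6, 12, 17, 29, 33, 33]
Insert 33: shifted 0 elements -> [-6, 12, 17, 29, 33, 33]


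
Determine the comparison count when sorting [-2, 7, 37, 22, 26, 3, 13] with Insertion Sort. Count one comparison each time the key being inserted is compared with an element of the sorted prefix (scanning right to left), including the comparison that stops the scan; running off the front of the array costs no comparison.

Insert 7: -2 <= 7 (stop) = 1 comparison(s) -> [-2, 7, 37, 22, 26, 3, 13]
Insert 37: 7 <= 37 (stop) = 1 comparison(s) -> [-2, 7, 37, 22, 26, 3, 13]
Insert 22: 37 > 22 (shift), 7 <= 22 (stop) = 2 comparison(s) -> [-2, 7, 22, 37, 26, 3, 13]
Insert 26: 37 > 26 (shift), 22 <= 26 (stop) = 2 comparison(s) -> [-2, 7, 22, 26, 37, 3, 13]
Insert 3: 37 > 3 (shift), 26 > 3 (shift), 22 > 3 (shift), 7 > 3 (shift), -2 <= 3 (stop) = 5 comparison(s) -> [-2, 3, 7, 22, 26, 37, 13]
Insert 13: 37 > 13 (shift), 26 > 13 (shift), 22 > 13 (shift), 7 <= 13 (stop) = 4 comparison(s) -> [-2, 3, 7, 13, 22, 26, 37]
Total comparisons: 1 + 1 + 2 + 2 + 5 + 4 = 15


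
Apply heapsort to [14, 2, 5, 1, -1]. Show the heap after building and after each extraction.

Build heap: [14, 2, 5, 1, -1]
Extract 14: [5, 2, -1, 1, 14]
Extract 5: [2, 1, -1, 5, 14]
Extract 2: [1, -1, 2, 5, 14]
Extract 1: [-1, 1, 2, 5, 14]


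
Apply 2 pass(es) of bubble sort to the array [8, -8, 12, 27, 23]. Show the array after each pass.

After pass 1: [-8, 8, 12, 23, 27] (2 swaps)
After pass 2: [-8, 8, 12, 23, 27] (0 swaps)
Total swaps: 2


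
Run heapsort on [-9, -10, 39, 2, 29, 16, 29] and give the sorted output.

Build heap: [39, 29, 29, 2, -10, 16, -9]
Extract 39: [29, 2, 29, -9, -10, 16, 39]
Extract 29: [29, 2, 16, -9, -10, 29, 39]
Extract 29: [16, 2, -10, -9, 29, 29, 39]
Extract 16: [2, -9, -10, 16, 29, 29, 39]
Extract 2: [-9, -10, 2, 16, 29, 29, 39]
Extract -9: [-10, -9, 2, 16, 29, 29, 39]


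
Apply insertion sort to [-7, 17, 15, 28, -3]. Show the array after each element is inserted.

First element -7 is already 'sorted'
Insert 17: shifted 0 elements -> [-7, 17, 15, 28, -3]
Insert 15: shifted 1 elements -> [-7, 15, 17, 28, -3]
Insert 28: shifted 0 elements -> [-7, 15, 17, 28, -3]
Insert -3: shifted 3 elements -> [-7, -3, 15, 17, 28]


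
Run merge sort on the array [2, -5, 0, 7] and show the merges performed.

Divide and conquer:
  Merge [2] + [-5] -> [-5, 2]
  Merge [0] + [7] -> [0, 7]
  Merge [-5, 2] + [0, 7] -> [-5, 0, 2, 7]


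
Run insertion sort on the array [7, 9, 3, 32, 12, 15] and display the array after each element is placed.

First element 7 is already 'sorted'
Insert 9: shifted 0 elements -> [7, 9, 3, 32, 12, 15]
Insert 3: shifted 2 elements -> [3, 7, 9, 32, 12, 15]
Insert 32: shifted 0 elements -> [3, 7, 9, 32, 12, 15]
Insert 12: shifted 1 elements -> [3, 7, 9, 12, 32, 15]
Insert 15: shifted 1 elements -> [3, 7, 9, 12, 15, 32]


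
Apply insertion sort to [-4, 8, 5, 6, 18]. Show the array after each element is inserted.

First element -4 is already 'sorted'
Insert 8: shifted 0 elements -> [-4, 8, 5, 6, 18]
Insert 5: shifted 1 elements -> [-4, 5, 8, 6, 18]
Insert 6: shifted 1 elements -> [-4, 5, 6, 8, 18]
Insert 18: shifted 0 elements -> [-4, 5, 6, 8, 18]


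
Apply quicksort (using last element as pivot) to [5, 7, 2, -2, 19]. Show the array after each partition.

Partition 1: pivot=19 at index 4 -> [5, 7, 2, -2, 19]
Partition 2: pivot=-2 at index 0 -> [-2, 7, 2, 5, 19]
Partition 3: pivot=5 at index 2 -> [-2, 2, 5, 7, 19]


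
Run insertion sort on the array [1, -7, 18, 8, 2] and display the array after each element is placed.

First element 1 is already 'sorted'
Insert -7: shifted 1 elements -> [-7, 1, 18, 8, 2]
Insert 18: shifted 0 elements -> [-7, 1, 18, 8, 2]
Insert 8: shifted 1 elements -> [-7, 1, 8, 18, 2]
Insert 2: shifted 2 elements -> [-7, 1, 2, 8, 18]


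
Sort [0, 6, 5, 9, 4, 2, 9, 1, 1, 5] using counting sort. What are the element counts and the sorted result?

Count array: [1, 2, 1, 0, 1, 2, 1, 0, 0, 2]
(count[i] = number of elements equal to i)
Cumulative count: [1, 3, 4, 4, 5, 7, 8, 8, 8, 10]
Sorted: [0, 1, 1, 2, 4, 5, 5, 6, 9, 9]


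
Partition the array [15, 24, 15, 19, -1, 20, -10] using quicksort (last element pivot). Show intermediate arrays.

Partition 1: pivot=-10 at index 0 -> [-10, 24, 15, 19, -1, 20, 15]
Partition 2: pivot=15 at index 3 -> [-10, 15, -1, 15, 24, 20, 19]
Partition 3: pivot=-1 at index 1 -> [-10, -1, 15, 15, 24, 20, 19]
Partition 4: pivot=19 at index 4 -> [-10, -1, 15, 15, 19, 20, 24]
Partition 5: pivot=24 at index 6 -> [-10, -1, 15, 15, 19, 20, 24]


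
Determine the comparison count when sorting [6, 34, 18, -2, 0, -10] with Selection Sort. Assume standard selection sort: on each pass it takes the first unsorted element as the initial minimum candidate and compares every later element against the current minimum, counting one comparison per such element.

Pass 1: scan indices 1..5 for the minimum = 5 comparison(s); min is -10, place at index 0 -> [-10, 34, 18, -2, 0, 6]
Pass 2: scan indices 2..5 for the minimum = 4 comparison(s); min is -2, place at index 1 -> [-10, -2, 18, 34, 0, 6]
Pass 3: scan indices 3..5 for the minimum = 3 comparison(s); min is 0, place at index 2 -> [-10, -2, 0, 34, 18, 6]
Pass 4: scan indices 4..5 for the minimum = 2 comparison(s); min is 6, place at index 3 -> [-10, -2, 0, 6, 18, 34]
Pass 5: scan indices 5..5 for the minimum = 1 comparison(s); min is 18, place at index 4 -> [-10, -2, 0, 6, 18, 34]
Selection sort always scans the whole unsorted suffix, so the count is (n-1) + (n-2) + ... + 1 = n(n-1)/2 = 6*5/2 = 15 regardless of the input order.
Total comparisons: 5 + 4 + 3 + 2 + 1 = 15


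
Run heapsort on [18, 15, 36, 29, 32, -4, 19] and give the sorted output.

Build heap: [36, 32, 19, 29, 15, -4, 18]
Extract 36: [32, 29, 19, 18, 15, -4, 36]
Extract 32: [29, 18, 19, -4, 15, 32, 36]
Extract 29: [19, 18, 15, -4, 29, 32, 36]
Extract 19: [18, -4, 15, 19, 29, 32, 36]
Extract 18: [15, -4, 18, 19, 29, 32, 36]
Extract 15: [-4, 15, 18, 19, 29, 32, 36]


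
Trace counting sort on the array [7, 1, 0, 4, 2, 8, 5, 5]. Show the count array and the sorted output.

Count array: [1, 1, 1, 0, 1, 2, 0, 1, 1]
(count[i] = number of elements equal to i)
Cumulative count: [1, 2, 3, 3, 4, 6, 6, 7, 8]
Sorted: [0, 1, 2, 4, 5, 5, 7, 8]


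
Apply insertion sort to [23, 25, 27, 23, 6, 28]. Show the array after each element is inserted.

First element 23 is already 'sorted'
Insert 25: shifted 0 elements -> [23, 25, 27, 23, 6, 28]
Insert 27: shifted 0 elements -> [23, 25, 27, 23, 6, 28]
Insert 23: shifted 2 elements -> [23, 23, 25, 27, 6, 28]
Insert 6: shifted 4 elements -> [6, 23, 23, 25, 27, 28]
Insert 28: shifted 0 elements -> [6, 23, 23, 25, 27, 28]


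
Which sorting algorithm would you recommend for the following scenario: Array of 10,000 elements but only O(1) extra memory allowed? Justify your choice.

Best choice: Heapsort
Reason: Heapsort rearranges the array in place using O(1) auxiliary space and still guarantees O(n log n) time; quicksort partitions in place but needs Theta(log n) stack space for recursion (O(n) in the worst case), and mergesort requires O(n) auxiliary space


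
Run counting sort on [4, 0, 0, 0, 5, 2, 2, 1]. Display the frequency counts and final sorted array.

Count array: [3, 1, 2, 0, 1, 1]
(count[i] = number of elements equal to i)
Cumulative count: [3, 4, 6, 6, 7, 8]
Sorted: [0, 0, 0, 1, 2, 2, 4, 5]


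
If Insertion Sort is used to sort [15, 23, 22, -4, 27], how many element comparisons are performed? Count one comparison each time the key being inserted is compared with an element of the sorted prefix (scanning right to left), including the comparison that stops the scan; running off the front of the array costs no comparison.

Insert 23: 15 <= 23 (stop) = 1 comparison(s) -> [15, 23, 22, -4, 27]
Insert 22: 23 > 22 (shift), 15 <= 22 (stop) = 2 comparison(s) -> [15, 22, 23, -4, 27]
Insert -4: 23 > -4 (shift), 22 > -4 (shift), 15 > -4 (shift), reached front = 3 comparison(s) -> [-4, 15, 22, 23, 27]
Insert 27: 23 <= 27 (stop) = 1 comparison(s) -> [-4, 15, 22, 23, 27]
Total comparisons: 1 + 2 + 3 + 1 = 7


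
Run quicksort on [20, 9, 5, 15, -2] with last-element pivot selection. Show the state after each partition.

Partition 1: pivot=-2 at index 0 -> [-2, 9, 5, 15, 20]
Partition 2: pivot=20 at index 4 -> [-2, 9, 5, 15, 20]
Partition 3: pivot=15 at index 3 -> [-2, 9, 5, 15, 20]
Partition 4: pivot=5 at index 1 -> [-2, 5, 9, 15, 20]


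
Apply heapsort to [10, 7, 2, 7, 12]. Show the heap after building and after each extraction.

Build heap: [12, 10, 2, 7, 7]
Extract 12: [10, 7, 2, 7, 12]
Extract 10: [7, 7, 2, 10, 12]
Extract 7: [7, 2, 7, 10, 12]
Extract 7: [2, 7, 7, 10, 12]


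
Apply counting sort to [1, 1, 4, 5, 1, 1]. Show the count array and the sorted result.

Count array: [0, 4, 0, 0, 1, 1]
(count[i] = number of elements equal to i)
Cumulative count: [0, 4, 4, 4, 5, 6]
Sorted: [1, 1, 1, 1, 4, 5]


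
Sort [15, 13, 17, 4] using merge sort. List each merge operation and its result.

Divide and conquer:
  Merge [15] + [13] -> [13, 15]
  Merge [17] + [4] -> [4, 17]
  Merge [13, 15] + [4, 17] -> [4, 13, 15, 17]


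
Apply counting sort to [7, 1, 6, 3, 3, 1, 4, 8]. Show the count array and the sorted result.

Count array: [0, 2, 0, 2, 1, 0, 1, 1, 1]
(count[i] = number of elements equal to i)
Cumulative count: [0, 2, 2, 4, 5, 5, 6, 7, 8]
Sorted: [1, 1, 3, 3, 4, 6, 7, 8]


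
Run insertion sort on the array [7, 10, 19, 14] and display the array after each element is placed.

First element 7 is already 'sorted'
Insert 10: shifted 0 elements -> [7, 10, 19, 14]
Insert 19: shifted 0 elements -> [7, 10, 19, 14]
Insert 14: shifted 1 elements -> [7, 10, 14, 19]


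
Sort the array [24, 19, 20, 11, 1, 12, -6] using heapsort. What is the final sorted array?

Build heap: [24, 19, 20, 11, 1, 12, -6]
Extract 24: [20, 19, 12, 11, 1, -6, 24]
Extract 20: [19, 11, 12, -6, 1, 20, 24]
Extract 19: [12, 11, 1, -6, 19, 20, 24]
Extract 12: [11, -6, 1, 12, 19, 20, 24]
Extract 11: [1, -6, 11, 12, 19, 20, 24]
Extract 1: [-6, 1, 11, 12, 19, 20, 24]


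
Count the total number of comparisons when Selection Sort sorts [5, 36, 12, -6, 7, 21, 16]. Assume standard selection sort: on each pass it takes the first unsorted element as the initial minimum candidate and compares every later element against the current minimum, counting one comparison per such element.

Pass 1: scan indices 1..6 for the minimum = 6 comparison(s); min is -6, place at index 0 -> [-6, 36, 12, 5, 7, 21, 16]
Pass 2: scan indices 2..6 for the minimum = 5 comparison(s); min is 5, place at index 1 -> [-6, 5, 12, 36, 7, 21, 16]
Pass 3: scan indices 3..6 for the minimum = 4 comparison(s); min is 7, place at index 2 -> [-6, 5, 7, 36, 12, 21, 16]
Pass 4: scan indices 4..6 for the minimum = 3 comparison(s); min is 12, place at index 3 -> [-6, 5, 7, 12, 36, 21, 16]
Pass 5: scan indices 5..6 for the minimum = 2 comparison(s); min is 16, place at index 4 -> [-6, 5, 7, 12, 16, 21, 36]
Pass 6: scan indices 6..6 for the minimum = 1 comparison(s); min is 21, place at index 5 -> [-6, 5, 7, 12, 16, 21, 36]
Selection sort always scans the whole unsorted suffix, so the count is (n-1) + (n-2) + ... + 1 = n(n-1)/2 = 7*6/2 = 21 regardless of the input order.
Total comparisons: 6 + 5 + 4 + 3 + 2 + 1 = 21


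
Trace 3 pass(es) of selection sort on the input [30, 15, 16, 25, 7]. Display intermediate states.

Pass 1: Select minimum 7 at index 4, swap -> [7, 15, 16, 25, 30]
Pass 2: Select minimum 15 at index 1, swap -> [7, 15, 16, 25, 30]
Pass 3: Select minimum 16 at index 2, swap -> [7, 15, 16, 25, 30]


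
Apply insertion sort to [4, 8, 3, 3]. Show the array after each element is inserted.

First element 4 is already 'sorted'
Insert 8: shifted 0 elements -> [4, 8, 3, 3]
Insert 3: shifted 2 elements -> [3, 4, 8, 3]
Insert 3: shifted 2 elements -> [3, 3, 4, 8]


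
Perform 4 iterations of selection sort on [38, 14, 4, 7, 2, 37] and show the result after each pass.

Pass 1: Select minimum 2 at index 4, swap -> [2, 14, 4, 7, 38, 37]
Pass 2: Select minimum 4 at index 2, swap -> [2, 4, 14, 7, 38, 37]
Pass 3: Select minimum 7 at index 3, swap -> [2, 4, 7, 14, 38, 37]
Pass 4: Select minimum 14 at index 3, swap -> [2, 4, 7, 14, 38, 37]


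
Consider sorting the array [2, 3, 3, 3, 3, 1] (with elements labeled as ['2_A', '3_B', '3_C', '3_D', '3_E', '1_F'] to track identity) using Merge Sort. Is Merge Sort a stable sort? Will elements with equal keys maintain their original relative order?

Trace Merge Sort on the labeled array (the key is the number; the letter only tracks identity):
  Merge [3_B] + [3_C] -> [3_B, 3_C]
  Merge [2_A] + [3_B, 3_C] -> [2_A, 3_B, 3_C]
  Merge [3_E] + [1_F] -> [1_F, 3_E]
  Merge [3_D] + [1_F, 3_E] -> [1_F, 3_D, 3_E]
  Merge [2_A, 3_B, 3_C] + [1_F, 3_D, 3_E] -> [1_F, 2_A, 3_B, 3_C, 3_D, 3_E]
Final order: [1_F, 2_A, 3_B, 3_C, 3_D, 3_E]
Equal keys:
  value 3: originally 3_B, 3_C, 3_D, 3_E; after sorting 3_B, 3_C, 3_D, 3_E -> order preserved
All equal keys kept their original relative order. Merge Sort is stable: when the heads of the two halves are equal the merge takes from the left half first.
Answer: Stable


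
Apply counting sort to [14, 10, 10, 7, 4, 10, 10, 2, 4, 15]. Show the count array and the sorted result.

Count array: [0, 0, 1, 0, 2, 0, 0, 1, 0, 0, 4, 0, 0, 0, 1, 1]
(count[i] = number of elements equal to i)
Cumulative count: [0, 0, 1, 1, 3, 3, 3, 4, 4, 4, 8, 8, 8, 8, 9, 10]
Sorted: [2, 4, 4, 7, 10, 10, 10, 10, 14, 15]


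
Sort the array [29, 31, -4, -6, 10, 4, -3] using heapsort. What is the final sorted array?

Build heap: [31, 29, 4, -6, 10, -4, -3]
Extract 31: [29, 10, 4, -6, -3, -4, 31]
Extract 29: [10, -3, 4, -6, -4, 29, 31]
Extract 10: [4, -3, -4, -6, 10, 29, 31]
Extract 4: [-3, -6, -4, 4, 10, 29, 31]
Extract -3: [-4, -6, -3, 4, 10, 29, 31]
Extract -4: [-6, -4, -3, 4, 10, 29, 31]


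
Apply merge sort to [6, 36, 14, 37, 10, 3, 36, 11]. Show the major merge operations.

Divide and conquer:
  Merge [6] + [36] -> [6, 36]
  Merge [14] + [37] -> [14, 37]
  Merge [6, 36] + [14, 37] -> [6, 14, 36, 37]
  Merge [10] + [3] -> [3, 10]
  Merge [36] + [11] -> [11, 36]
  Merge [3, 10] + [11, 36] -> [3, 10, 11, 36]
  Merge [6, 14, 36, 37] + [3, 10, 11, 36] -> [3, 6, 10, 11, 14, 36, 36, 37]


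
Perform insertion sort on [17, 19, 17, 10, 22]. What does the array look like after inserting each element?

First element 17 is already 'sorted'
Insert 19: shifted 0 elements -> [17, 19, 17, 10, 22]
Insert 17: shifted 1 elements -> [17, 17, 19, 10, 22]
Insert 10: shifted 3 elements -> [10, 17, 17, 19, 22]
Insert 22: shifted 0 elements -> [10, 17, 17, 19, 22]


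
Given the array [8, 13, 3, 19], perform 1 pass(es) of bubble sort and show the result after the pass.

After pass 1: [8, 3, 13, 19] (1 swaps)
Total swaps: 1


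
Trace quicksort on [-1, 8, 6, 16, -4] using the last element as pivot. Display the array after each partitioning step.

Partition 1: pivot=-4 at index 0 -> [-4, 8, 6, 16, -1]
Partition 2: pivot=-1 at index 1 -> [-4, -1, 6, 16, 8]
Partition 3: pivot=8 at index 3 -> [-4, -1, 6, 8, 16]


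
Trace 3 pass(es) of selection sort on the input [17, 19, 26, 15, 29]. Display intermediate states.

Pass 1: Select minimum 15 at index 3, swap -> [15, 19, 26, 17, 29]
Pass 2: Select minimum 17 at index 3, swap -> [15, 17, 26, 19, 29]
Pass 3: Select minimum 19 at index 3, swap -> [15, 17, 19, 26, 29]


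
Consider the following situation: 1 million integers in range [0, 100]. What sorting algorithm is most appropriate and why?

Best choice: Counting sort
Reason: O(n + k) where k=100 is small; linear time beats O(n log n)


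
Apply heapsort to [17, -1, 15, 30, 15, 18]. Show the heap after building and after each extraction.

Build heap: [30, 17, 18, -1, 15, 15]
Extract 30: [18, 17, 15, -1, 15, 30]
Extract 18: [17, 15, 15, -1, 18, 30]
Extract 17: [15, -1, 15, 17, 18, 30]
Extract 15: [15, -1, 15, 17, 18, 30]
Extract 15: [-1, 15, 15, 17, 18, 30]


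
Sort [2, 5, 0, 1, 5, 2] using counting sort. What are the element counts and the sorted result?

Count array: [1, 1, 2, 0, 0, 2]
(count[i] = number of elements equal to i)
Cumulative count: [1, 2, 4, 4, 4, 6]
Sorted: [0, 1, 2, 2, 5, 5]


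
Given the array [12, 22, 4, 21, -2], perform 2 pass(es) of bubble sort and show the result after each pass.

After pass 1: [12, 4, 21, -2, 22] (3 swaps)
After pass 2: [4, 12, -2, 21, 22] (2 swaps)
Total swaps: 5


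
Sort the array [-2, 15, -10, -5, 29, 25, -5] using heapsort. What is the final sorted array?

Build heap: [29, 15, 25, -5, -2, -10, -5]
Extract 29: [25, 15, -5, -5, -2, -10, 29]
Extract 25: [15, -2, -5, -5, -10, 25, 29]
Extract 15: [-2, -5, -5, -10, 15, 25, 29]
Extract -2: [-5, -10, -5, -2, 15, 25, 29]
Extract -5: [-5, -10, -5, -2, 15, 25, 29]
Extract -5: [-10, -5, -5, -2, 15, 25, 29]


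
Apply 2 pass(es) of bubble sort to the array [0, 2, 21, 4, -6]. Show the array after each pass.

After pass 1: [0, 2, 4, -6, 21] (2 swaps)
After pass 2: [0, 2, -6, 4, 21] (1 swaps)
Total swaps: 3


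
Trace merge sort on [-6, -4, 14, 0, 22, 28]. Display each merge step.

Divide and conquer:
  Merge [-4] + [14] -> [-4, 14]
  Merge [-6] + [-4, 14] -> [-6, -4, 14]
  Merge [22] + [28] -> [22, 28]
  Merge [0] + [22, 28] -> [0, 22, 28]
  Merge [-6, -4, 14] + [0, 22, 28] -> [-6, -4, 0, 14, 22, 28]


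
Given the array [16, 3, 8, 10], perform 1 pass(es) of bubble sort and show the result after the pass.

After pass 1: [3, 8, 10, 16] (3 swaps)
Total swaps: 3


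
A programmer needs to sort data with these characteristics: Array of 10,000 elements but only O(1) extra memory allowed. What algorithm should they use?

Best choice: Heapsort
Reason: Heapsort rearranges the array in place using O(1) auxiliary space and still guarantees O(n log n) time; quicksort partitions in place but needs Theta(log n) stack space for recursion (O(n) in the worst case), and mergesort requires O(n) auxiliary space


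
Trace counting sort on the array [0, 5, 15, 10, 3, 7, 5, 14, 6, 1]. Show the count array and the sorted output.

Count array: [1, 1, 0, 1, 0, 2, 1, 1, 0, 0, 1, 0, 0, 0, 1, 1]
(count[i] = number of elements equal to i)
Cumulative count: [1, 2, 2, 3, 3, 5, 6, 7, 7, 7, 8, 8, 8, 8, 9, 10]
Sorted: [0, 1, 3, 5, 5, 6, 7, 10, 14, 15]


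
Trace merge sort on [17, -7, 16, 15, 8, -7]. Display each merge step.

Divide and conquer:
  Merge [-7] + [16] -> [-7, 16]
  Merge [17] + [-7, 16] -> [-7, 16, 17]
  Merge [8] + [-7] -> [-7, 8]
  Merge [15] + [-7, 8] -> [-7, 8, 15]
  Merge [-7, 16, 17] + [-7, 8, 15] -> [-7, -7, 8, 15, 16, 17]


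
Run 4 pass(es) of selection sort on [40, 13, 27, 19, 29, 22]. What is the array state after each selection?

Pass 1: Select minimum 13 at index 1, swap -> [13, 40, 27, 19, 29, 22]
Pass 2: Select minimum 19 at index 3, swap -> [13, 19, 27, 40, 29, 22]
Pass 3: Select minimum 22 at index 5, swap -> [13, 19, 22, 40, 29, 27]
Pass 4: Select minimum 27 at index 5, swap -> [13, 19, 22, 27, 29, 40]


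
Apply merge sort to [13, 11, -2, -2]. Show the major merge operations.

Divide and conquer:
  Merge [13] + [11] -> [11, 13]
  Merge [-2] + [-2] -> [-2, -2]
  Merge [11, 13] + [-2, -2] -> [-2, -2, 11, 13]


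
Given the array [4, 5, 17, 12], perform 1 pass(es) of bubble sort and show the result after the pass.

After pass 1: [4, 5, 12, 17] (1 swaps)
Total swaps: 1


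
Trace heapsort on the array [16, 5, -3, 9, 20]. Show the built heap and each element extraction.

Build heap: [20, 16, -3, 9, 5]
Extract 20: [16, 9, -3, 5, 20]
Extract 16: [9, 5, -3, 16, 20]
Extract 9: [5, -3, 9, 16, 20]
Extract 5: [-3, 5, 9, 16, 20]


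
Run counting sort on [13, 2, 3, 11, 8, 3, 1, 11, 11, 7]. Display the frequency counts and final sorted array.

Count array: [0, 1, 1, 2, 0, 0, 0, 1, 1, 0, 0, 3, 0, 1]
(count[i] = number of elements equal to i)
Cumulative count: [0, 1, 2, 4, 4, 4, 4, 5, 6, 6, 6, 9, 9, 10]
Sorted: [1, 2, 3, 3, 7, 8, 11, 11, 11, 13]


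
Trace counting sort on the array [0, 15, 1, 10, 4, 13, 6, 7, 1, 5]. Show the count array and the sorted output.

Count array: [1, 2, 0, 0, 1, 1, 1, 1, 0, 0, 1, 0, 0, 1, 0, 1]
(count[i] = number of elements equal to i)
Cumulative count: [1, 3, 3, 3, 4, 5, 6, 7, 7, 7, 8, 8, 8, 9, 9, 10]
Sorted: [0, 1, 1, 4, 5, 6, 7, 10, 13, 15]


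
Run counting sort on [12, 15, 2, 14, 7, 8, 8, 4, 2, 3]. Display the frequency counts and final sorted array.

Count array: [0, 0, 2, 1, 1, 0, 0, 1, 2, 0, 0, 0, 1, 0, 1, 1]
(count[i] = number of elements equal to i)
Cumulative count: [0, 0, 2, 3, 4, 4, 4, 5, 7, 7, 7, 7, 8, 8, 9, 10]
Sorted: [2, 2, 3, 4, 7, 8, 8, 12, 14, 15]


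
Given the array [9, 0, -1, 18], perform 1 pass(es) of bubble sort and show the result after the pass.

After pass 1: [0, -1, 9, 18] (2 swaps)
Total swaps: 2


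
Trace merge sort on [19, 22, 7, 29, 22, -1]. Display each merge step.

Divide and conquer:
  Merge [22] + [7] -> [7, 22]
  Merge [19] + [7, 22] -> [7, 19, 22]
  Merge [22] + [-1] -> [-1, 22]
  Merge [29] + [-1, 22] -> [-1, 22, 29]
  Merge [7, 19, 22] + [-1, 22, 29] -> [-1, 7, 19, 22, 22, 29]


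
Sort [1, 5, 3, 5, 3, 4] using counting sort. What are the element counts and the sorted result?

Count array: [0, 1, 0, 2, 1, 2]
(count[i] = number of elements equal to i)
Cumulative count: [0, 1, 1, 3, 4, 6]
Sorted: [1, 3, 3, 4, 5, 5]


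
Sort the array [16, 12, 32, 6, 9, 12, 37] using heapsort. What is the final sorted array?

Build heap: [37, 12, 32, 6, 9, 12, 16]
Extract 37: [32, 12, 16, 6, 9, 12, 37]
Extract 32: [16, 12, 12, 6, 9, 32, 37]
Extract 16: [12, 9, 12, 6, 16, 32, 37]
Extract 12: [12, 9, 6, 12, 16, 32, 37]
Extract 12: [9, 6, 12, 12, 16, 32, 37]
Extract 9: [6, 9, 12, 12, 16, 32, 37]


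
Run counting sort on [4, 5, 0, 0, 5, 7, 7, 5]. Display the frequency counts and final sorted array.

Count array: [2, 0, 0, 0, 1, 3, 0, 2]
(count[i] = number of elements equal to i)
Cumulative count: [2, 2, 2, 2, 3, 6, 6, 8]
Sorted: [0, 0, 4, 5, 5, 5, 7, 7]


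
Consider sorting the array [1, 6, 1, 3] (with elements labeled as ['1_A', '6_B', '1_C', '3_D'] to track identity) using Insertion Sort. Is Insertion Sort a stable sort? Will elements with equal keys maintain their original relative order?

Trace Insertion Sort on the labeled array (the key is the number; the letter only tracks identity):
  Insert 6_B at index 1: [1_A, 6_B, 1_C, 3_D]
  Insert 1_C at index 1: [1_A, 1_C, 6_B, 3_D]
  Insert 3_D at index 2: [1_A, 1_C, 3_D, 6_B]
Final order: [1_A, 1_C, 3_D, 6_B]
Equal keys:
  value 1: originally 1_A, 1_C; after sorting 1_A, 1_C -> order preserved
All equal keys kept their original relative order. Insertion Sort is stable: elements are shifted only while they are strictly greater than the key, so a key is inserted after any equal elements already placed.
Answer: Stable


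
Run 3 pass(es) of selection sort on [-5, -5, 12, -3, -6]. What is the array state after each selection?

Pass 1: Select minimum -6 at index 4, swap -> [-6, -5, 12, -3, -5]
Pass 2: Select minimum -5 at index 1, swap -> [-6, -5, 12, -3, -5]
Pass 3: Select minimum -5 at index 4, swap -> [-6, -5, -5, -3, 12]


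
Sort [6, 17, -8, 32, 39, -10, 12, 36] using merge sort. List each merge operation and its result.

Divide and conquer:
  Merge [6] + [17] -> [6, 17]
  Merge [-8] + [32] -> [-8, 32]
  Merge [6, 17] + [-8, 32] -> [-8, 6, 17, 32]
  Merge [39] + [-10] -> [-10, 39]
  Merge [12] + [36] -> [12, 36]
  Merge [-10, 39] + [12, 36] -> [-10, 12, 36, 39]
  Merge [-8, 6, 17, 32] + [-10, 12, 36, 39] -> [-10, -8, 6, 12, 17, 32, 36, 39]


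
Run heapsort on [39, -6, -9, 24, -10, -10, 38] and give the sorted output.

Build heap: [39, 24, 38, -6, -10, -10, -9]
Extract 39: [38, 24, -9, -6, -10, -10, 39]
Extract 38: [24, -6, -9, -10, -10, 38, 39]
Extract 24: [-6, -10, -9, -10, 24, 38, 39]
Extract -6: [-9, -10, -10, -6, 24, 38, 39]
Extract -9: [-10, -10, -9, -6, 24, 38, 39]
Extract -10: [-10, -10, -9, -6, 24, 38, 39]


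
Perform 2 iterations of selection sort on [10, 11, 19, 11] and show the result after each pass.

Pass 1: Select minimum 10 at index 0, swap -> [10, 11, 19, 11]
Pass 2: Select minimum 11 at index 1, swap -> [10, 11, 19, 11]


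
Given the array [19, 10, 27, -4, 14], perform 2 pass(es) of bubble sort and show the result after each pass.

After pass 1: [10, 19, -4, 14, 27] (3 swaps)
After pass 2: [10, -4, 14, 19, 27] (2 swaps)
Total swaps: 5


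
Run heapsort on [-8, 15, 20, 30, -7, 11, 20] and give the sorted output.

Build heap: [30, 15, 20, -8, -7, 11, 20]
Extract 30: [20, 15, 20, -8, -7, 11, 30]
Extract 20: [20, 15, 11, -8, -7, 20, 30]
Extract 20: [15, -7, 11, -8, 20, 20, 30]
Extract 15: [11, -7, -8, 15, 20, 20, 30]
Extract 11: [-7, -8, 11, 15, 20, 20, 30]
Extract -7: [-8, -7, 11, 15, 20, 20, 30]


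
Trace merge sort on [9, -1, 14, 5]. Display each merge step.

Divide and conquer:
  Merge [9] + [-1] -> [-1, 9]
  Merge [14] + [5] -> [5, 14]
  Merge [-1, 9] + [5, 14] -> [-1, 5, 9, 14]


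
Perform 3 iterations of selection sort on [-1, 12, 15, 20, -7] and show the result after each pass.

Pass 1: Select minimum -7 at index 4, swap -> [-7, 12, 15, 20, -1]
Pass 2: Select minimum -1 at index 4, swap -> [-7, -1, 15, 20, 12]
Pass 3: Select minimum 12 at index 4, swap -> [-7, -1, 12, 20, 15]


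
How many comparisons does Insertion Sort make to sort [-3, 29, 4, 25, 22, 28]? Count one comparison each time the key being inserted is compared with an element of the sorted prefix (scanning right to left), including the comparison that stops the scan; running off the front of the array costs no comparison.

Insert 29: -3 <= 29 (stop) = 1 comparison(s) -> [-3, 29, 4, 25, 22, 28]
Insert 4: 29 > 4 (shift), -3 <= 4 (stop) = 2 comparison(s) -> [-3, 4, 29, 25, 22, 28]
Insert 25: 29 > 25 (shift), 4 <= 25 (stop) = 2 comparison(s) -> [-3, 4, 25, 29, 22, 28]
Insert 22: 29 > 22 (shift), 25 > 22 (shift), 4 <= 22 (stop) = 3 comparison(s) -> [-3, 4, 22, 25, 29, 28]
Insert 28: 29 > 28 (shift), 25 <= 28 (stop) = 2 comparison(s) -> [-3, 4, 22, 25, 28, 29]
Total comparisons: 1 + 2 + 2 + 3 + 2 = 10


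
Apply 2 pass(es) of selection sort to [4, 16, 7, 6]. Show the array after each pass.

Pass 1: Select minimum 4 at index 0, swap -> [4, 16, 7, 6]
Pass 2: Select minimum 6 at index 3, swap -> [4, 6, 7, 16]


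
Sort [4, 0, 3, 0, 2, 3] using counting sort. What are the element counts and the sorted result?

Count array: [2, 0, 1, 2, 1]
(count[i] = number of elements equal to i)
Cumulative count: [2, 2, 3, 5, 6]
Sorted: [0, 0, 2, 3, 3, 4]


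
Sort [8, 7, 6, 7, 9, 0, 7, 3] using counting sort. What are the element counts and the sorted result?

Count array: [1, 0, 0, 1, 0, 0, 1, 3, 1, 1]
(count[i] = number of elements equal to i)
Cumulative count: [1, 1, 1, 2, 2, 2, 3, 6, 7, 8]
Sorted: [0, 3, 6, 7, 7, 7, 8, 9]


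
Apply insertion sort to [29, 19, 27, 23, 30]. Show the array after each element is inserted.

First element 29 is already 'sorted'
Insert 19: shifted 1 elements -> [19, 29, 27, 23, 30]
Insert 27: shifted 1 elements -> [19, 27, 29, 23, 30]
Insert 23: shifted 2 elements -> [19, 23, 27, 29, 30]
Insert 30: shifted 0 elements -> [19, 23, 27, 29, 30]


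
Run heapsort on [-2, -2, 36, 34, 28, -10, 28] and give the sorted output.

Build heap: [36, 34, 28, -2, 28, -10, -2]
Extract 36: [34, 28, 28, -2, -2, -10, 36]
Extract 34: [28, -2, 28, -10, -2, 34, 36]
Extract 28: [28, -2, -2, -10, 28, 34, 36]
Extract 28: [-2, -10, -2, 28, 28, 34, 36]
Extract -2: [-2, -10, -2, 28, 28, 34, 36]
Extract -2: [-10, -2, -2, 28, 28, 34, 36]
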